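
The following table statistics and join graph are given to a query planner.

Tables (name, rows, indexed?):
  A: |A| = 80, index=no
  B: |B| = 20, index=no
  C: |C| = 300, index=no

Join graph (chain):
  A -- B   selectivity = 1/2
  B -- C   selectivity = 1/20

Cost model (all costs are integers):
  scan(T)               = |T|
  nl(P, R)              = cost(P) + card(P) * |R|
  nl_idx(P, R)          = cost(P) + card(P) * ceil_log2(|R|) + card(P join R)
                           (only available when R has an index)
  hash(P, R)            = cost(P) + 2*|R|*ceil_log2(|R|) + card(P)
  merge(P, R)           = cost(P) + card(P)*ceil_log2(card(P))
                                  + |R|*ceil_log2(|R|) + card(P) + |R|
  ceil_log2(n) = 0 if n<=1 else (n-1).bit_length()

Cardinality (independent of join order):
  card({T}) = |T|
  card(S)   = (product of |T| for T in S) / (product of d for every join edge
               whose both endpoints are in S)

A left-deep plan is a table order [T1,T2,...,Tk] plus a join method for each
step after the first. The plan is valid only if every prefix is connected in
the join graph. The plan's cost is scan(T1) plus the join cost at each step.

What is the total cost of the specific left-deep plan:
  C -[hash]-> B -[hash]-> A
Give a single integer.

2220

step 1: scan C: cost=300, card=300
step 2: join B via hash
    card(P join B) = 300*20/(20) = 300
    cost = 300 + 2*20*5 + 300 = 800
step 3: join A via hash
    card(P join A) = 300*80/(2) = 12000
    cost = 800 + 2*80*7 + 300 = 2220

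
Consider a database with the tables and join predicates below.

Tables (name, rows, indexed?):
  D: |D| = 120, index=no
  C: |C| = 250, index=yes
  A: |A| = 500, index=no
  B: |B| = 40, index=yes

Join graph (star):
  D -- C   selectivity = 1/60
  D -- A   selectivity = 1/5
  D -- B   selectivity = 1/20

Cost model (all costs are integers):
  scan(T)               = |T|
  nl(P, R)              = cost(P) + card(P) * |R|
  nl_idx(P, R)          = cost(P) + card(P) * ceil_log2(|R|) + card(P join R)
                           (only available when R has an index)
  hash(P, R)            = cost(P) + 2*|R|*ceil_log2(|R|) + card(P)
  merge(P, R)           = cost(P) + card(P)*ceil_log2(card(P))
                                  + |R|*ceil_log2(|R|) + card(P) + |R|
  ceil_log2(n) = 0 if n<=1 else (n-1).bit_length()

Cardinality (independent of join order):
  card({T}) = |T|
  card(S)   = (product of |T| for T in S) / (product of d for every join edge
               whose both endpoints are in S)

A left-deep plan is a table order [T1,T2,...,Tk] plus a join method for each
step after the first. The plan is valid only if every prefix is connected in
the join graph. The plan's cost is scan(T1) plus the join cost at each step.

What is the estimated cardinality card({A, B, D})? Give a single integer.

Tables in S: A(500), B(40), D(120)
Edges inside S: D-A(d=5), D-B(d=20)
numerator = 500 * 40 * 120 = 2400000
denominator = 5 * 20 = 100
card(S) = 2400000 / 100 = 24000

24000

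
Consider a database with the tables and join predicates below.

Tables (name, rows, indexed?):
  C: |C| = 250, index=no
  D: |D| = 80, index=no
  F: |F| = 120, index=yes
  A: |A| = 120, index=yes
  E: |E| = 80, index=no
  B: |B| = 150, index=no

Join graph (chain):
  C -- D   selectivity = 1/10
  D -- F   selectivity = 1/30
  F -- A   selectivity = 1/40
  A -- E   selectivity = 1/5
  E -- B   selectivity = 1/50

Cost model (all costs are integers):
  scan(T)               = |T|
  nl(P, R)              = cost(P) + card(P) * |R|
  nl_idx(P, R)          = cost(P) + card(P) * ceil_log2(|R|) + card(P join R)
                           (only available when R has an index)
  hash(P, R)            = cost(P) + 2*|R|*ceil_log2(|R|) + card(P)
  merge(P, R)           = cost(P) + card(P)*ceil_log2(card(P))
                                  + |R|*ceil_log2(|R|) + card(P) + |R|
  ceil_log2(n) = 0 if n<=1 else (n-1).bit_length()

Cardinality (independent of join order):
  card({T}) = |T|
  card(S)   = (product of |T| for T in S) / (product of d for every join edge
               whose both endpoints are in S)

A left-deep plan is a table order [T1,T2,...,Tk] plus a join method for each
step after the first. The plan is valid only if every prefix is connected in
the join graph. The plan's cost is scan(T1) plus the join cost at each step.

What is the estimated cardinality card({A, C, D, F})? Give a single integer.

Tables in S: A(120), C(250), D(80), F(120)
Edges inside S: C-D(d=10), D-F(d=30), F-A(d=40)
numerator = 120 * 250 * 80 * 120 = 288000000
denominator = 10 * 30 * 40 = 12000
card(S) = 288000000 / 12000 = 24000

24000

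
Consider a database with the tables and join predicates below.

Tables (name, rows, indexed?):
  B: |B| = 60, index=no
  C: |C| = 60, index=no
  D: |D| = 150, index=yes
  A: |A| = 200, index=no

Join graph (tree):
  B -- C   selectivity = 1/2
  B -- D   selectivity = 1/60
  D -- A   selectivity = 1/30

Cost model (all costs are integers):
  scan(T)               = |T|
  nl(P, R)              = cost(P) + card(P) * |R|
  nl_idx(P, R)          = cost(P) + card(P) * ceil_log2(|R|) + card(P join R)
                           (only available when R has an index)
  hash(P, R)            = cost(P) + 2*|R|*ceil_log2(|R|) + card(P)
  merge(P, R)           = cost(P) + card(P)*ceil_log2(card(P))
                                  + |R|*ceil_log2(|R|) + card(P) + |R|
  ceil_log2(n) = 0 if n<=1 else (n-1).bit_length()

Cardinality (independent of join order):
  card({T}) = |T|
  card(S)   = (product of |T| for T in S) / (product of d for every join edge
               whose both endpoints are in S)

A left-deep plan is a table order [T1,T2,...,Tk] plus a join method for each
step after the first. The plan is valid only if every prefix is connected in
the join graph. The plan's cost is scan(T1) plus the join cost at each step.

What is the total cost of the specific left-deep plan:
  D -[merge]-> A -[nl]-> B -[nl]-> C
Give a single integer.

123300

step 1: scan D: cost=150, card=150
step 2: join A via merge
    card(P join A) = 150*200/(30) = 1000
    cost = 150 + 150*8 + 200*8 + 150 + 200 = 3300
step 3: join B via nl
    card(P join B) = 1000*60/(60) = 1000
    cost = 3300 + 1000*60 = 63300
step 4: join C via nl
    card(P join C) = 1000*60/(2) = 30000
    cost = 63300 + 1000*60 = 123300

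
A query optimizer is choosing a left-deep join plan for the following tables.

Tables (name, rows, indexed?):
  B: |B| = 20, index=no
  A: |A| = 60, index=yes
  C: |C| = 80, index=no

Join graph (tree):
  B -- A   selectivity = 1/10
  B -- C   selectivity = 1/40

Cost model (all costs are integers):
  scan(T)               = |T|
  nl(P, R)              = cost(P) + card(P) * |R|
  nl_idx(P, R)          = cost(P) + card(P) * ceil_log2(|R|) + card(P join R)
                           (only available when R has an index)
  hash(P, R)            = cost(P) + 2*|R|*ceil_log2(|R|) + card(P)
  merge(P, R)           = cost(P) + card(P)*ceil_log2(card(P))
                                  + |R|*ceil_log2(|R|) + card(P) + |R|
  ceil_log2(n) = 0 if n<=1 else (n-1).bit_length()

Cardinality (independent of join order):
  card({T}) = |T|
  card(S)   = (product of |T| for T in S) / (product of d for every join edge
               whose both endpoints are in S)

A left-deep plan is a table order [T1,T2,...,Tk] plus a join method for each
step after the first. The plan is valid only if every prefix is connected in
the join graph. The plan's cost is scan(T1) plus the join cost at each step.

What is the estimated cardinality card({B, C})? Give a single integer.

40

Tables in S: B(20), C(80)
Edges inside S: B-C(d=40)
numerator = 20 * 80 = 1600
denominator = 40 = 40
card(S) = 1600 / 40 = 40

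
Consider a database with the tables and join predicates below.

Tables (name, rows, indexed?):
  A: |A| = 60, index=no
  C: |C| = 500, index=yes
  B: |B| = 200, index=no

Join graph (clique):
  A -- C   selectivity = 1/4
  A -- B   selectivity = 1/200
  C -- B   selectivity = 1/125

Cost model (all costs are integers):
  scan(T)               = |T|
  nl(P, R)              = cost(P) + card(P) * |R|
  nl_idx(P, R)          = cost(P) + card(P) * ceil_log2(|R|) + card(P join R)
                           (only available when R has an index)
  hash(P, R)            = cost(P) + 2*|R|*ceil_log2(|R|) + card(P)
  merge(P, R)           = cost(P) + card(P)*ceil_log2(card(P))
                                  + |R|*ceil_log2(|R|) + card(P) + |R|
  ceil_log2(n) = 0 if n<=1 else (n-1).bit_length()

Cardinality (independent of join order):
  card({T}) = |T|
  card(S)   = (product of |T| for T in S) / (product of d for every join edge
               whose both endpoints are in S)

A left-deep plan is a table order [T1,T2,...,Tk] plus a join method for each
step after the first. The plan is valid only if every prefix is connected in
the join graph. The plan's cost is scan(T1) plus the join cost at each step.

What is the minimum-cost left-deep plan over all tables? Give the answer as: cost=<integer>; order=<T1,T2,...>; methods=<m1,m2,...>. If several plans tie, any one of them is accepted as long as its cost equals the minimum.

cost=1720; order=B,A,C; methods=hash,nl_idx

Selinger DP (subsets sized 1..n):
  {A}: scan cost=60, card=60
  {C}: scan cost=500, card=500
  {B}: scan cost=200, card=200
  {AC}: card=7500; try (A,hash)→1720, (C,merge)→5480, (A,merge)→5920, (C,nl_idx)→8100, (C,hash)→9120, (C,nl)→30060 …(+1); best=1720 via (A,hash)
  {AB}: card=60; try (A,hash)→1120, (B,merge)→2280, (A,merge)→2420, (B,hash)→3320, (B,nl)→12060, (A,nl)→12200; best=1120 via (A,hash)
  {BC}: card=800; try (C,nl_idx)→2800, (B,hash)→4200, (C,merge)→7000, (B,merge)→7300, (C,hash)→9400, (C,nl)→100200 …(+1); best=2800 via (C,nl_idx)
  {ABC}: card=60; try (C,nl_idx)→1720, (A,hash)→4320, (C,merge)→6540, (C,hash)→10180, (A,merge)→12020, (B,hash)→12420 …(+4); best=1720 via (C,nl_idx)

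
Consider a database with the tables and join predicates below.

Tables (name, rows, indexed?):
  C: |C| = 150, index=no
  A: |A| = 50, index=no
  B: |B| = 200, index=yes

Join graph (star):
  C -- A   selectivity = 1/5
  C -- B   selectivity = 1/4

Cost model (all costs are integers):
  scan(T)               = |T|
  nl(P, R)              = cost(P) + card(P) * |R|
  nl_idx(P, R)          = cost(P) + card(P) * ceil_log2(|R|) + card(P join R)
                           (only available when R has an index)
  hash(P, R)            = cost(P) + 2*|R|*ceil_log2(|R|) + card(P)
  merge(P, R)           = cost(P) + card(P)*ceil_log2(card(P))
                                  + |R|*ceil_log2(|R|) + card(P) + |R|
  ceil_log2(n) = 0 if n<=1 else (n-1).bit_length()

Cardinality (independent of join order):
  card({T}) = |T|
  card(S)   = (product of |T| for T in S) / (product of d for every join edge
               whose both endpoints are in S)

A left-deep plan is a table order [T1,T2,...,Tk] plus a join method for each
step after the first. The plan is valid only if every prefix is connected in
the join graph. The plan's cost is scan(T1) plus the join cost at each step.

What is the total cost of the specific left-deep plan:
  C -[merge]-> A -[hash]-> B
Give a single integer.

6550

step 1: scan C: cost=150, card=150
step 2: join A via merge
    card(P join A) = 150*50/(5) = 1500
    cost = 150 + 150*8 + 50*6 + 150 + 50 = 1850
step 3: join B via hash
    card(P join B) = 1500*200/(4) = 75000
    cost = 1850 + 2*200*8 + 1500 = 6550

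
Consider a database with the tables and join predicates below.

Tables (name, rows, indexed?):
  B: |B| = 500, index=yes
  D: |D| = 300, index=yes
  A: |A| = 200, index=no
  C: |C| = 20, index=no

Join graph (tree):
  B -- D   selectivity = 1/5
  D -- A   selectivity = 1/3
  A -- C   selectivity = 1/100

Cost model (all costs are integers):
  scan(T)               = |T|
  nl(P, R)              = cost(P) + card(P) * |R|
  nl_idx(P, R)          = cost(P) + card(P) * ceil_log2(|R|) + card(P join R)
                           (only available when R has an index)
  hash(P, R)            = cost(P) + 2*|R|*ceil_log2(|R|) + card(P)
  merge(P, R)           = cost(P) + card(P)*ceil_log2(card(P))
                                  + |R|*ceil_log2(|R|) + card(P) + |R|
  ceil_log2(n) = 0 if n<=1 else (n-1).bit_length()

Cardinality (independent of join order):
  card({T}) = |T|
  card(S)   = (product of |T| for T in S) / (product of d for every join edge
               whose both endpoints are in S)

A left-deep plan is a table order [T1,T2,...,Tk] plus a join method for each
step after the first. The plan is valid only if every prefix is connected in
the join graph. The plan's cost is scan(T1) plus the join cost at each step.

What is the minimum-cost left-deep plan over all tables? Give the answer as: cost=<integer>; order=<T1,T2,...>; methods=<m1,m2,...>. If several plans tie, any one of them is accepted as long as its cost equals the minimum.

cost=16880; order=A,C,D,B; methods=hash,merge,hash

Selinger DP (subsets sized 1..n):
  {B}: scan cost=500, card=500
  {D}: scan cost=300, card=300
  {A}: scan cost=200, card=200
  {C}: scan cost=20, card=20
  {BD}: card=30000; try (D,hash)→6400, (B,merge)→8300, (D,merge)→8500, (B,hash)→9600, (B,nl_idx)→33000, (D,nl_idx)→35000 …(+2); best=6400 via (D,hash)
  {AD}: card=20000; try (A,hash)→3800, (D,merge)→5000, (A,merge)→5100, (D,hash)→5800, (D,nl_idx)→22000, (D,nl)→60200 …(+1); best=3800 via (A,hash)
  {AC}: card=40; try (C,hash)→600, (A,merge)→1940, (C,merge)→2120, (A,hash)→3240, (A,nl)→4020, (C,nl)→4200; best=600 via (C,hash)
  {ABD}: card=2000000; try (B,hash)→32800, (A,hash)→39600, (B,merge)→328800, (A,merge)→488200, (B,nl_idx)→2183800, (A,nl)→6006400 …(+1); best=32800 via (B,hash)
  {ACD}: card=4000; try (D,merge)→3880, (D,nl_idx)→4960, (D,hash)→6040, (D,nl)→12600, (C,hash)→24000, (C,merge)→323920 …(+1); best=3880 via (D,merge)
  {ABCD}: card=400000; try (B,hash)→16880, (B,merge)→60880, (B,nl_idx)→439880, (B,nl)→2003880, (C,hash)→2033000, (C,nl)→40032800 …(+1); best=16880 via (B,hash)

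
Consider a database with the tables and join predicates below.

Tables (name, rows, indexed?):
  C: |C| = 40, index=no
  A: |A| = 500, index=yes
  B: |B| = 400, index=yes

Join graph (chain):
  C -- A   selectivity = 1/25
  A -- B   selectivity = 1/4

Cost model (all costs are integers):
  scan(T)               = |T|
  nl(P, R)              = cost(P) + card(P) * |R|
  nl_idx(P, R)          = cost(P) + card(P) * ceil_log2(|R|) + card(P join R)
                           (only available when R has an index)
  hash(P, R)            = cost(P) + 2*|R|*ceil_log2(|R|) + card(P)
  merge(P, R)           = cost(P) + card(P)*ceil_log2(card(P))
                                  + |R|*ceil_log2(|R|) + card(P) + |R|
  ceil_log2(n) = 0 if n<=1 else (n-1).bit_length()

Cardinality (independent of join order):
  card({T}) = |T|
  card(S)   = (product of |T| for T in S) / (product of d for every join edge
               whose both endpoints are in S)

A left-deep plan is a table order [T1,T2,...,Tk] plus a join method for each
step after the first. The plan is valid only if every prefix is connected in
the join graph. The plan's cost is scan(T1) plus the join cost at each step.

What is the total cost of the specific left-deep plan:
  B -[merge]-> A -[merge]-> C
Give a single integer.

step 1: scan B: cost=400, card=400
step 2: join A via merge
    card(P join A) = 400*500/(4) = 50000
    cost = 400 + 400*9 + 500*9 + 400 + 500 = 9400
step 3: join C via merge
    card(P join C) = 50000*40/(25) = 80000
    cost = 9400 + 50000*16 + 40*6 + 50000 + 40 = 859680

859680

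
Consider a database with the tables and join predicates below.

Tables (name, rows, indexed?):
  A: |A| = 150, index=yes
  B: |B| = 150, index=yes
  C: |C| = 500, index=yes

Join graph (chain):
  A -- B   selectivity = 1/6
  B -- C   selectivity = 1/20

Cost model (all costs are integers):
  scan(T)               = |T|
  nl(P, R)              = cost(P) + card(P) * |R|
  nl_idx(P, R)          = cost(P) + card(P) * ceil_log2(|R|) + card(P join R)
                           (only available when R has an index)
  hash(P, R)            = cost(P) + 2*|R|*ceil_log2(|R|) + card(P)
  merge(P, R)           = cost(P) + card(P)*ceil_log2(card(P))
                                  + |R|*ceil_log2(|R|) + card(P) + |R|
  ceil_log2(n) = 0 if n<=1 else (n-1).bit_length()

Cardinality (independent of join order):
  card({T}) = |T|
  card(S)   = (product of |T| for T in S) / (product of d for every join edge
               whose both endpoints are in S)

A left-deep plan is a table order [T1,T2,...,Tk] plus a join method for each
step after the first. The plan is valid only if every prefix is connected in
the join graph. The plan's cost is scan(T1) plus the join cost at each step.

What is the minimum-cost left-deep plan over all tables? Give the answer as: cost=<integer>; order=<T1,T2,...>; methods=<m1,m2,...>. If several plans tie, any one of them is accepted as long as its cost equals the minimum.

Selinger DP (subsets sized 1..n):
  {A}: scan cost=150, card=150
  {B}: scan cost=150, card=150
  {C}: scan cost=500, card=500
  {AB}: card=3750; try (B,hash)→2700, (A,hash)→2700, (B,merge)→2850, (A,merge)→2850, (B,nl_idx)→5100, (A,nl_idx)→5100 …(+2); best=2700 via (B,hash)
  {BC}: card=3750; try (B,hash)→3400, (C,nl_idx)→5250, (C,merge)→6500, (B,merge)→6850, (B,nl_idx)→8250, (C,hash)→9300 …(+2); best=3400 via (B,hash)
  {ABC}: card=93750; try (A,hash)→9550, (C,hash)→15450, (A,merge)→53500, (C,merge)→56450, (A,nl_idx)→127150, (C,nl_idx)→130200 …(+2); best=9550 via (A,hash)

cost=9550; order=C,B,A; methods=hash,hash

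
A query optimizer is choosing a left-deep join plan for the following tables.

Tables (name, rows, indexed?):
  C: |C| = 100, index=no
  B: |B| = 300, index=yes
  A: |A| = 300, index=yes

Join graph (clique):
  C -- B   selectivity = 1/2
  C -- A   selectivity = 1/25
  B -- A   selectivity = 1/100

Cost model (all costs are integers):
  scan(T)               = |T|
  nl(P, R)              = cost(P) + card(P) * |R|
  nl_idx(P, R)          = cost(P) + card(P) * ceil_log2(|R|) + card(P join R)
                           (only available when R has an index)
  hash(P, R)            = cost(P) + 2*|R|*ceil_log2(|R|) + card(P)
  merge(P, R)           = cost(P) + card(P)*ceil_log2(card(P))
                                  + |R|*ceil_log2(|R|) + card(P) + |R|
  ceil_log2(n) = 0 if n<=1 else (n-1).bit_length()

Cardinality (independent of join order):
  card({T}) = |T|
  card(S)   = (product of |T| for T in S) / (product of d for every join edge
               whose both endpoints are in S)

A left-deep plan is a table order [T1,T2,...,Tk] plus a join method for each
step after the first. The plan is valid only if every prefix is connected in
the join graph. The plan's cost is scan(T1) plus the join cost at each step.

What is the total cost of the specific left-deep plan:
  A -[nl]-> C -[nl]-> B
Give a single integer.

390300

step 1: scan A: cost=300, card=300
step 2: join C via nl
    card(P join C) = 300*100/(25) = 1200
    cost = 300 + 300*100 = 30300
step 3: join B via nl
    card(P join B) = 1200*300/(2*100) = 1800
    cost = 30300 + 1200*300 = 390300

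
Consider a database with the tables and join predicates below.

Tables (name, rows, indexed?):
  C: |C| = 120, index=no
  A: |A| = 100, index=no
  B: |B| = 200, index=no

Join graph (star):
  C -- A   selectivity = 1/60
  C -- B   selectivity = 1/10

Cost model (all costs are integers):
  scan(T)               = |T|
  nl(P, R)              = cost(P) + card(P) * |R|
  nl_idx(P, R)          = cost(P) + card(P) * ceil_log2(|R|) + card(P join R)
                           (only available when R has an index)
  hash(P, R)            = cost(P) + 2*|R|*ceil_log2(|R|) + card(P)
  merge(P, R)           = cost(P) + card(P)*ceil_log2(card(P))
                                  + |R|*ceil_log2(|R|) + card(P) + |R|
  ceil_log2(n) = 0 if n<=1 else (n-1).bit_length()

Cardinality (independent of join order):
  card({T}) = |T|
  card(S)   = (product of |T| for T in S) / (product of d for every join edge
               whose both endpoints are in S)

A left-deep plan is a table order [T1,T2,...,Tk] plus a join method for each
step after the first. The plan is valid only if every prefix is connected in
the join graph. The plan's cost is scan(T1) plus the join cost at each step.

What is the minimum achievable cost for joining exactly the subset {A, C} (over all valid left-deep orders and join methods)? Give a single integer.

1640

Selinger DP over subsets of {A,C}:
  {C}: scan cost=120, card=120
  {A}: scan cost=100, card=100
  {AC}: card=200; try (A,hash)→1640, (C,merge)→1860, (C,hash)→1880, (A,merge)→1880, (C,nl)→12100, (A,nl)→12120; best=1640 via (A,hash)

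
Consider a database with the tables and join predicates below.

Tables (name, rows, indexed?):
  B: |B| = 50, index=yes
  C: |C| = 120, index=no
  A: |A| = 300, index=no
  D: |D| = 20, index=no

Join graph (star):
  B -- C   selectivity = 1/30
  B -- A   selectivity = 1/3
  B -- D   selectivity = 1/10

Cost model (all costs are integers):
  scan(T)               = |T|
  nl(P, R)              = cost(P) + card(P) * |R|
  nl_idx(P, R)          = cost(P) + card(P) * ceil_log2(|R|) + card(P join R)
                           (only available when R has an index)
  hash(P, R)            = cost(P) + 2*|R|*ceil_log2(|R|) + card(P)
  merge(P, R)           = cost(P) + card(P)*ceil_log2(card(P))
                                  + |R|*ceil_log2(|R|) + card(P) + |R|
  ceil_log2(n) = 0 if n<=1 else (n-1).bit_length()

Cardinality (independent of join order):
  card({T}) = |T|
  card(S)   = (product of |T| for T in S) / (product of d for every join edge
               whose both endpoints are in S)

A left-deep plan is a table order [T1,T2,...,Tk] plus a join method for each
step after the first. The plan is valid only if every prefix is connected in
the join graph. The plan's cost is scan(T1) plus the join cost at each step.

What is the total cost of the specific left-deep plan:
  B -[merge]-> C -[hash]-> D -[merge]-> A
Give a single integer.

8760

step 1: scan B: cost=50, card=50
step 2: join C via merge
    card(P join C) = 50*120/(30) = 200
    cost = 50 + 50*6 + 120*7 + 50 + 120 = 1360
step 3: join D via hash
    card(P join D) = 200*20/(10) = 400
    cost = 1360 + 2*20*5 + 200 = 1760
step 4: join A via merge
    card(P join A) = 400*300/(3) = 40000
    cost = 1760 + 400*9 + 300*9 + 400 + 300 = 8760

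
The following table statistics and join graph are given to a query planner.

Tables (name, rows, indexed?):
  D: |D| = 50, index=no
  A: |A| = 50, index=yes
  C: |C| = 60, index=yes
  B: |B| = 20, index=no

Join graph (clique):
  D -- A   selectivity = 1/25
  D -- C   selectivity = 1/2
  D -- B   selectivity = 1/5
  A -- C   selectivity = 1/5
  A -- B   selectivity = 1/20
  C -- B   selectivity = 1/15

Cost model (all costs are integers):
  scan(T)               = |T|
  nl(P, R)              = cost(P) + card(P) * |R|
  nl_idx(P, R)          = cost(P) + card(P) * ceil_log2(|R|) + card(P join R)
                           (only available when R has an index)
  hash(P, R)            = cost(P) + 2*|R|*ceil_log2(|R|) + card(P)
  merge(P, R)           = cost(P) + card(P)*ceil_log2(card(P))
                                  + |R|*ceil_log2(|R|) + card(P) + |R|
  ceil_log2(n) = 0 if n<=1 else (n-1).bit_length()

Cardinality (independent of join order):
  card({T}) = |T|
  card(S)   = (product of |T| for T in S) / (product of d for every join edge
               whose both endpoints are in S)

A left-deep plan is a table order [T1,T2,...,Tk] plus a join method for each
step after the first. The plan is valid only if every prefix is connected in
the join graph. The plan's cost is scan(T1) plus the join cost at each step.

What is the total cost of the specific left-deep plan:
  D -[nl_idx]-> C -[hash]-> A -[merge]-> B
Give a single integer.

step 1: scan D: cost=50, card=50
step 2: join C via nl_idx
    card(P join C) = 50*60/(2) = 1500
    cost = 50 + 50*6 + 1500 = 1850
step 3: join A via hash
    card(P join A) = 1500*50/(25*5) = 600
    cost = 1850 + 2*50*6 + 1500 = 3950
step 4: join B via merge
    card(P join B) = 600*20/(5*20*15) = 8
    cost = 3950 + 600*10 + 20*5 + 600 + 20 = 10670

10670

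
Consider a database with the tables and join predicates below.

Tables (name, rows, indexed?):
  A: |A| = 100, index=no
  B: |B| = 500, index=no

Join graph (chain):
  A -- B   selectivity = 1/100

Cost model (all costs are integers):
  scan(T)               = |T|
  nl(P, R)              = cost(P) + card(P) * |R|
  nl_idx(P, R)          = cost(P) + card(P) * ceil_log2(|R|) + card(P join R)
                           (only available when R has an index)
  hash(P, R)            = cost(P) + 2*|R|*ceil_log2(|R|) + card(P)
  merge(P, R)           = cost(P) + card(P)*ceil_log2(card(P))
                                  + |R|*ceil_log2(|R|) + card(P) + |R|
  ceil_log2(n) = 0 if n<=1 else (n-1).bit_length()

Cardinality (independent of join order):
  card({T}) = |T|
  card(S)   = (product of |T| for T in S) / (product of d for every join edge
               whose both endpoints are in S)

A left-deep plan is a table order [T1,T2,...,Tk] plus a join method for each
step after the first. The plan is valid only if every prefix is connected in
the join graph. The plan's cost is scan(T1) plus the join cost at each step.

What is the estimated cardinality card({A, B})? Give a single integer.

500

Tables in S: A(100), B(500)
Edges inside S: A-B(d=100)
numerator = 100 * 500 = 50000
denominator = 100 = 100
card(S) = 50000 / 100 = 500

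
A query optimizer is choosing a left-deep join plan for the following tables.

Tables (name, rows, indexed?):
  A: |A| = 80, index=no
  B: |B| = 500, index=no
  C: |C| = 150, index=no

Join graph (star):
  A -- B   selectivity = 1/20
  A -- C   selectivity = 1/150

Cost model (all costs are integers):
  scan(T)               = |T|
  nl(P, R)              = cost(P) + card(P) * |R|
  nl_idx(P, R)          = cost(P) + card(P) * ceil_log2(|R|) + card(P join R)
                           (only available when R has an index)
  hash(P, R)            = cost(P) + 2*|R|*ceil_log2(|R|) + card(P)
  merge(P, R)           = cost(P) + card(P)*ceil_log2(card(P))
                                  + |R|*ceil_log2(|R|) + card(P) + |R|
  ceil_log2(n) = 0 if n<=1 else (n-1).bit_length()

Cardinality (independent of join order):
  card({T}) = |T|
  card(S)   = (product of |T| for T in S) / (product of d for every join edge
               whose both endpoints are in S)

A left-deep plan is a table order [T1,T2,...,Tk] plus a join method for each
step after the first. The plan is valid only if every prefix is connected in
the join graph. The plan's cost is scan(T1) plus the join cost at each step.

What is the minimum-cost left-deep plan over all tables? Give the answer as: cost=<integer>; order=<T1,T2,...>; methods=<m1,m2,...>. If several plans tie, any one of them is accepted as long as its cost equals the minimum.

cost=6520; order=B,A,C; methods=hash,hash

Selinger DP (subsets sized 1..n):
  {A}: scan cost=80, card=80
  {B}: scan cost=500, card=500
  {C}: scan cost=150, card=150
  {AB}: card=2000; try (A,hash)→2120, (B,merge)→5720, (A,merge)→6140, (B,hash)→9160, (B,nl)→40080, (A,nl)→40500; best=2120 via (A,hash)
  {AC}: card=80; try (A,hash)→1420, (C,merge)→2070, (A,merge)→2140, (C,hash)→2560, (C,nl)→12080, (A,nl)→12150; best=1420 via (A,hash)
  {ABC}: card=2000; try (C,hash)→6520, (B,merge)→7060, (B,hash)→10500, (C,merge)→27470, (B,nl)→41420, (C,nl)→302120; best=6520 via (C,hash)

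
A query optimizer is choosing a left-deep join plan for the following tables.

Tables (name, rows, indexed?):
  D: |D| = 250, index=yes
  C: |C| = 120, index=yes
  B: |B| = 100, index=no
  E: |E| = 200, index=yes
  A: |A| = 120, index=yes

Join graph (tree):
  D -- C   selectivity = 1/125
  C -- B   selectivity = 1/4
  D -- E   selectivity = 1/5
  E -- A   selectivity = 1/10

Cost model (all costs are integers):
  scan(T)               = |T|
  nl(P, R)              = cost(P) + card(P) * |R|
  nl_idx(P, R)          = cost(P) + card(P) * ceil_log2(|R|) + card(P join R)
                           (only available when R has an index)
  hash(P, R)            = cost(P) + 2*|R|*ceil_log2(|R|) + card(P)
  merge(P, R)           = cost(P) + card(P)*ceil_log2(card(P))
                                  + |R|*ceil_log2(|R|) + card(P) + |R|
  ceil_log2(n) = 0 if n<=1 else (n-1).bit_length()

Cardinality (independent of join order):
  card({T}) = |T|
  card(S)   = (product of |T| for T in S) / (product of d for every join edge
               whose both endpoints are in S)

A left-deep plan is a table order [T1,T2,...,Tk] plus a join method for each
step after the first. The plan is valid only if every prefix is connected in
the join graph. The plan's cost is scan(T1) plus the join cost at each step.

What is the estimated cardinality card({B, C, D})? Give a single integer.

6000

Tables in S: B(100), C(120), D(250)
Edges inside S: D-C(d=125), C-B(d=4)
numerator = 100 * 120 * 250 = 3000000
denominator = 125 * 4 = 500
card(S) = 3000000 / 500 = 6000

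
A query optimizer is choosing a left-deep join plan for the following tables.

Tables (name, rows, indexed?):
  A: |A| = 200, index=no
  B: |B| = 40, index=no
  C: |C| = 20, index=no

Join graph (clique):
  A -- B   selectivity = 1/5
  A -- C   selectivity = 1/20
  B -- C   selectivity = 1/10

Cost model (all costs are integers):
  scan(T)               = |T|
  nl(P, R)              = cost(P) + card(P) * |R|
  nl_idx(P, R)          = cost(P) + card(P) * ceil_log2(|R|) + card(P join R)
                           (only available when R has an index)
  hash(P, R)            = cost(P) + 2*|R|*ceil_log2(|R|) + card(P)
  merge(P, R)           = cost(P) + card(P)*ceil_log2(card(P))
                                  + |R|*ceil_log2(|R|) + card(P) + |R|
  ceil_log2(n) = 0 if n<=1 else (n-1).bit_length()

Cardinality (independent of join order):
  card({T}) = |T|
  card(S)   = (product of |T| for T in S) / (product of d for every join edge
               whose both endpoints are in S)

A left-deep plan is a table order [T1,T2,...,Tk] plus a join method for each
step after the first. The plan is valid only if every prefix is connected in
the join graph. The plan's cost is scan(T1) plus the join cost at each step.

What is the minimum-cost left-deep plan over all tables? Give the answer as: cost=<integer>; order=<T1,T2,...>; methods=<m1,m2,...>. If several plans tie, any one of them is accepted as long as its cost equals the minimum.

Selinger DP (subsets sized 1..n):
  {A}: scan cost=200, card=200
  {B}: scan cost=40, card=40
  {C}: scan cost=20, card=20
  {AB}: card=1600; try (B,hash)→880, (A,merge)→2120, (B,merge)→2280, (A,hash)→3280, (A,nl)→8040, (B,nl)→8200; best=880 via (B,hash)
  {AC}: card=200; try (C,hash)→600, (A,merge)→1940, (C,merge)→2120, (A,hash)→3240, (A,nl)→4020, (C,nl)→4200; best=600 via (C,hash)
  {BC}: card=80; try (C,hash)→280, (B,merge)→420, (C,merge)→440, (B,hash)→520, (B,nl)→820, (C,nl)→840; best=280 via (C,hash)
  {ABC}: card=160; try (B,hash)→1280, (C,hash)→2680, (B,merge)→2680, (A,merge)→2720, (A,hash)→3560, (B,nl)→8600 …(+3); best=1280 via (B,hash)

cost=1280; order=A,C,B; methods=hash,hash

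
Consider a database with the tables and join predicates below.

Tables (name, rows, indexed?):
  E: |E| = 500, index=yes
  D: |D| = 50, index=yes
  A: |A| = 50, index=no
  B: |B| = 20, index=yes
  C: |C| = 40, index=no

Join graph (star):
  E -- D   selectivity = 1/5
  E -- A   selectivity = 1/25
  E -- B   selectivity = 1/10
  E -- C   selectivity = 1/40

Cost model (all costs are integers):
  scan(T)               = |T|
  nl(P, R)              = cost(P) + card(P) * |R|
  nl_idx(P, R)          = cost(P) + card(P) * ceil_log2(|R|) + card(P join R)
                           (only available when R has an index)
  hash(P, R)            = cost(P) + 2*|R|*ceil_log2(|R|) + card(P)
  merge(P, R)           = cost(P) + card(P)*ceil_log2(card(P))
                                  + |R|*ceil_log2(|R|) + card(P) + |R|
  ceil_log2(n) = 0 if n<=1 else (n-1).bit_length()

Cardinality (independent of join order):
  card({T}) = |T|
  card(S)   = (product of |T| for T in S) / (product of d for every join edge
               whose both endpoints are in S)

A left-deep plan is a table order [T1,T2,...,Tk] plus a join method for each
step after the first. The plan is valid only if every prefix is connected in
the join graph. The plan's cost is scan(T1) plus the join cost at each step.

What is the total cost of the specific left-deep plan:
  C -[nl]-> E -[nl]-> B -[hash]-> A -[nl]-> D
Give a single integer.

131640

step 1: scan C: cost=40, card=40
step 2: join E via nl
    card(P join E) = 40*500/(40) = 500
    cost = 40 + 40*500 = 20040
step 3: join B via nl
    card(P join B) = 500*20/(10) = 1000
    cost = 20040 + 500*20 = 30040
step 4: join A via hash
    card(P join A) = 1000*50/(25) = 2000
    cost = 30040 + 2*50*6 + 1000 = 31640
step 5: join D via nl
    card(P join D) = 2000*50/(5) = 20000
    cost = 31640 + 2000*50 = 131640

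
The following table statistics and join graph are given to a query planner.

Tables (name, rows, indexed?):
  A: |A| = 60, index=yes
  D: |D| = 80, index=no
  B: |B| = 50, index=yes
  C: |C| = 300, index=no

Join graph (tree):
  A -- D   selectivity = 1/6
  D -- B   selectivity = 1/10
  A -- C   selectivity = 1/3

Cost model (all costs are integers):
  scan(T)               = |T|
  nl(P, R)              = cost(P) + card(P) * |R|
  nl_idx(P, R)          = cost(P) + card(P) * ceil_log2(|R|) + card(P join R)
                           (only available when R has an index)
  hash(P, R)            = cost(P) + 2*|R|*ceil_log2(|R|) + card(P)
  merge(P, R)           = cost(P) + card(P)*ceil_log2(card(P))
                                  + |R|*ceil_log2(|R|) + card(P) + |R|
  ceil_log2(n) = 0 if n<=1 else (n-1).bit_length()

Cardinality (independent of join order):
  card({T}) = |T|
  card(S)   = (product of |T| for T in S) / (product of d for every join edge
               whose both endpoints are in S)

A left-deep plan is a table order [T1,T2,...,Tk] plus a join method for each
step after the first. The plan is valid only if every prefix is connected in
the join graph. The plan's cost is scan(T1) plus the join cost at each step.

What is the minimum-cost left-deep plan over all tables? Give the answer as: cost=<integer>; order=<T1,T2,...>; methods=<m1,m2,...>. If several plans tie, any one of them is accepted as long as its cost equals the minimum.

Selinger DP (subsets sized 1..n):
  {A}: scan cost=60, card=60
  {D}: scan cost=80, card=80
  {B}: scan cost=50, card=50
  {C}: scan cost=300, card=300
  {AD}: card=800; try (A,hash)→880, (D,merge)→1120, (A,merge)→1140, (D,hash)→1240, (A,nl_idx)→1360, (D,nl)→4860 …(+1); best=880 via (A,hash)
  {AC}: card=6000; try (A,hash)→1320, (C,merge)→3480, (A,merge)→3720, (C,hash)→5520, (A,nl_idx)→8100, (C,nl)→18060 …(+1); best=1320 via (A,hash)
  {BD}: card=400; try (B,hash)→760, (B,nl_idx)→960, (D,merge)→1040, (B,merge)→1070, (D,hash)→1220, (D,nl)→4050 …(+1); best=760 via (B,hash)
  {ABD}: card=4000; try (A,hash)→1880, (B,hash)→2280, (A,merge)→5180, (A,nl_idx)→7160, (B,nl_idx)→9680, (B,merge)→10030 …(+2); best=1880 via (A,hash)
  {ACD}: card=80000; try (C,hash)→7080, (D,hash)→8440, (C,merge)→12680, (D,merge)→85960, (C,nl)→240880, (D,nl)→481320; best=7080 via (C,hash)
  {ABCD}: card=400000; try (C,hash)→11280, (C,merge)→56880, (B,hash)→87680, (B,nl_idx)→887080, (C,nl)→1201880, (B,merge)→1447430 …(+1); best=11280 via (C,hash)

cost=11280; order=D,B,A,C; methods=hash,hash,hash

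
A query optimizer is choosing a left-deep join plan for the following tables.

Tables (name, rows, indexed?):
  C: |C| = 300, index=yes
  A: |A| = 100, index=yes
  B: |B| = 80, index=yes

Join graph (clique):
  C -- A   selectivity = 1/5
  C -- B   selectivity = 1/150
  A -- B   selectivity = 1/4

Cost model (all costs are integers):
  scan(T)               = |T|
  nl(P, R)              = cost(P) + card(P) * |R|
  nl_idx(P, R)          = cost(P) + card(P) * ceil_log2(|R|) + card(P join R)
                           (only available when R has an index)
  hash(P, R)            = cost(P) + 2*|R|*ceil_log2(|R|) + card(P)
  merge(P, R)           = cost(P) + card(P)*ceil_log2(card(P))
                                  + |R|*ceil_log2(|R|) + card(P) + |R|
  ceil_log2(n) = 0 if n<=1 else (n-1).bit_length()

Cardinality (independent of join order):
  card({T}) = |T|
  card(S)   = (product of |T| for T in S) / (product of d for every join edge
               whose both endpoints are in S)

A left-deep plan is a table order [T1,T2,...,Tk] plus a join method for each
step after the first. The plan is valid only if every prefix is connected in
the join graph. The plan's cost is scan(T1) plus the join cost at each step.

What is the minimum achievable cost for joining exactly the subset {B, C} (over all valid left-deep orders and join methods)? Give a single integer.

Selinger DP over subsets of {B,C}:
  {C}: scan cost=300, card=300
  {B}: scan cost=80, card=80
  {BC}: card=160; try (C,nl_idx)→960, (B,hash)→1720, (B,nl_idx)→2560, (C,merge)→3720, (B,merge)→3940, (C,hash)→5560 …(+2); best=960 via (C,nl_idx)

960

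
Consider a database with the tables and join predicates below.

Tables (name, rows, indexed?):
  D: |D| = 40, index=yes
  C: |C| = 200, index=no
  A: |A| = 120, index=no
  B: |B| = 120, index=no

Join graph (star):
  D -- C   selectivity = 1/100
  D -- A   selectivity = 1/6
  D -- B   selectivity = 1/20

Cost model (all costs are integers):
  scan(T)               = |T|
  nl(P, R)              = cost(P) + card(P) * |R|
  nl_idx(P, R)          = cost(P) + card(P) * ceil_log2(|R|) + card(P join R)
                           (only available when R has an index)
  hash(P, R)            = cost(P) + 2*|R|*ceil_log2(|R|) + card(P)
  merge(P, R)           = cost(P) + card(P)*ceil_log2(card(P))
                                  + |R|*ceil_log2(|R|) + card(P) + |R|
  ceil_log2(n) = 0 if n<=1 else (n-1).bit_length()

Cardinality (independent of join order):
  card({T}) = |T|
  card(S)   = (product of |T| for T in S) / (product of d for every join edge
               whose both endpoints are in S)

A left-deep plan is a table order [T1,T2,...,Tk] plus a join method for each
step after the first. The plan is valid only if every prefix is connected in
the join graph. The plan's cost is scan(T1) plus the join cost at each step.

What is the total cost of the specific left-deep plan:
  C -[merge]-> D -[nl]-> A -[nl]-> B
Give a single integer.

203880

step 1: scan C: cost=200, card=200
step 2: join D via merge
    card(P join D) = 200*40/(100) = 80
    cost = 200 + 200*8 + 40*6 + 200 + 40 = 2280
step 3: join A via nl
    card(P join A) = 80*120/(6) = 1600
    cost = 2280 + 80*120 = 11880
step 4: join B via nl
    card(P join B) = 1600*120/(20) = 9600
    cost = 11880 + 1600*120 = 203880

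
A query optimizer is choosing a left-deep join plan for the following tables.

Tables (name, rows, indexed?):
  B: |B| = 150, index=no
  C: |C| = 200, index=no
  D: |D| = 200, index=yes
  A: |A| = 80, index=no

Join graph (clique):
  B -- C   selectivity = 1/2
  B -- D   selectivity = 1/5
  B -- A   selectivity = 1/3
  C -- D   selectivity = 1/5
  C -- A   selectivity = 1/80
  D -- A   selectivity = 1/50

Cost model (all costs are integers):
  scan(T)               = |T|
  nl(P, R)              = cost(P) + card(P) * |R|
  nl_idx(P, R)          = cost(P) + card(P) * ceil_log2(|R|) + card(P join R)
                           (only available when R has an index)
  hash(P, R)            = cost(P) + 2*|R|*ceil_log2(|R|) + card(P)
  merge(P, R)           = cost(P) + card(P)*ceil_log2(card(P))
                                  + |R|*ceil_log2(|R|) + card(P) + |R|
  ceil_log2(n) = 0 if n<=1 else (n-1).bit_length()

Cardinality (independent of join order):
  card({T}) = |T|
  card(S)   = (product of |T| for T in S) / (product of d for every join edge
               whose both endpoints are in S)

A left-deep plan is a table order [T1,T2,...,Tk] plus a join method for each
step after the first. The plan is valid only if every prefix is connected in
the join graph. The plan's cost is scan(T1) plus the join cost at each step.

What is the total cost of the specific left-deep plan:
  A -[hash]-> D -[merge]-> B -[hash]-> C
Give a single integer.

step 1: scan A: cost=80, card=80
step 2: join D via hash
    card(P join D) = 80*200/(50) = 320
    cost = 80 + 2*200*8 + 80 = 3360
step 3: join B via merge
    card(P join B) = 320*150/(5*3) = 3200
    cost = 3360 + 320*9 + 150*8 + 320 + 150 = 7910
step 4: join C via hash
    card(P join C) = 3200*200/(2*5*80) = 800
    cost = 7910 + 2*200*8 + 3200 = 14310

14310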